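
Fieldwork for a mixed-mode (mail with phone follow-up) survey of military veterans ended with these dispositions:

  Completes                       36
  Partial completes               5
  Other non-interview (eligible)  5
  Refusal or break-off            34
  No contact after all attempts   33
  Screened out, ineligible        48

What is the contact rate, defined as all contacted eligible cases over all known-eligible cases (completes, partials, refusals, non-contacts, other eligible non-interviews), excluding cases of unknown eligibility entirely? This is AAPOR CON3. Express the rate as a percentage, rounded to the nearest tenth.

70.8%

Numerator = 36 + 5 + 34 + 5 = 80
Base = 36 + 5 + 34 + 33 + 5 = 113
CON3 = 80 / 113 = 0.7080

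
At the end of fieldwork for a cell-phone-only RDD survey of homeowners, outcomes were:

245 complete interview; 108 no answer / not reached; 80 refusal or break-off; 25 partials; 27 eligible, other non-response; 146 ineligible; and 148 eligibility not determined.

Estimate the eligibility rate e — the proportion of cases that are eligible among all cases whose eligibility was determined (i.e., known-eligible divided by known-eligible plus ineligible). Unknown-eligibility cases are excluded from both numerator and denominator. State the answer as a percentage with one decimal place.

76.9%

Eligible (known) = 245 + 25 + 80 + 108 + 27 = 485
e = 485 / (485 + 146) = 485 / 631 = 0.7686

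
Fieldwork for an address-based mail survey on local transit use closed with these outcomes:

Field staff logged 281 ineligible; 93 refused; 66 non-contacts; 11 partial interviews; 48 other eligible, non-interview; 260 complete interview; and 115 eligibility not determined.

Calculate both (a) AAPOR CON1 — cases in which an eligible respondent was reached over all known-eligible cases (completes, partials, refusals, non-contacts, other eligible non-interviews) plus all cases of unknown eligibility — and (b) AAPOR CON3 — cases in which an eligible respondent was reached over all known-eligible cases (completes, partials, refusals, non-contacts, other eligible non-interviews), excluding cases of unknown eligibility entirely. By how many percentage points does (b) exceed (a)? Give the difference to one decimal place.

Top → 260 + 11 + 93 + 48 = 412
Denominator → 260 + 11 + 93 + 66 + 48 + 115 = 593
CON1 = 412 / 593 = 0.6948
Denominator → 260 + 11 + 93 + 66 + 48 = 478
CON3 = 412 / 478 = 0.8619
Difference = 86.19 − 69.48 = 16.71 percentage points

16.7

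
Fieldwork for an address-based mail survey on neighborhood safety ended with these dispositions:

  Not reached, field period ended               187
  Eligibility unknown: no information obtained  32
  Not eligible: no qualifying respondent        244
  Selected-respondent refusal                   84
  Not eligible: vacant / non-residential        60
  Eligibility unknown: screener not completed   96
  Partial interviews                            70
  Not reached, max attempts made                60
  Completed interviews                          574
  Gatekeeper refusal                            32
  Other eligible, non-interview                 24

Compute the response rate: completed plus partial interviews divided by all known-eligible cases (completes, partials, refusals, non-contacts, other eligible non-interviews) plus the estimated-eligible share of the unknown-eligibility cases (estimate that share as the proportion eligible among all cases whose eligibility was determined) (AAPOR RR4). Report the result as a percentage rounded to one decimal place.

Refusal or break-off = 32 + 84 = 116
No contact after all attempts = 187 + 60 = 247
Eligibility not determined = 96 + 32 = 128
Screened out, ineligible = 244 + 60 = 304
Numerator = 574 + 70 = 644
Known eligible = 574 + 70 + 116 + 247 + 24 = 1031
e = 1031 / (1031 + 304) = 1031 / 1335 = 0.7723
e × U = 0.7723 × 128 = 98.85
Base = 1031 + 98.85 = 1129.85
RR4 = 644 / 1129.85 = 0.5700

57.0%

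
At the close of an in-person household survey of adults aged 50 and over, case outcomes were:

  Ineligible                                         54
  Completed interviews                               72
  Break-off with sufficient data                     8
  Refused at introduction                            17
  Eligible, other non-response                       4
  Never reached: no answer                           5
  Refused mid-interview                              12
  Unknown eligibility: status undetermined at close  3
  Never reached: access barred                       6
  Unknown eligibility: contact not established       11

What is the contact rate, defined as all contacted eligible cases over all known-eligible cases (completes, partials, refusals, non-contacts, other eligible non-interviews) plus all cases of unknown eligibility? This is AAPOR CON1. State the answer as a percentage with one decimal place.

81.9%

Refusals = 17 + 12 = 29
Non-contacts = 5 + 6 = 11
Unknown eligibility = 11 + 3 = 14
Num → 72 + 8 + 29 + 4 = 113
Base → 72 + 8 + 29 + 11 + 4 + 14 = 138
CON1 = 113 / 138 = 0.8188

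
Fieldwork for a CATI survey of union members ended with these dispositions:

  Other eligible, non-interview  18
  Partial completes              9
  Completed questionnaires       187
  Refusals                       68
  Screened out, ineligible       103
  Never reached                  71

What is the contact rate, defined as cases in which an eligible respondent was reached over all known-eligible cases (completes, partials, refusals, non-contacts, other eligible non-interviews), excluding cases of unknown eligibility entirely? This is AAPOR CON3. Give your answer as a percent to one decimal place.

Num → 187 + 9 + 68 + 18 = 282
Denom → 187 + 9 + 68 + 71 + 18 = 353
CON3 = 282 / 353 = 0.7989

79.9%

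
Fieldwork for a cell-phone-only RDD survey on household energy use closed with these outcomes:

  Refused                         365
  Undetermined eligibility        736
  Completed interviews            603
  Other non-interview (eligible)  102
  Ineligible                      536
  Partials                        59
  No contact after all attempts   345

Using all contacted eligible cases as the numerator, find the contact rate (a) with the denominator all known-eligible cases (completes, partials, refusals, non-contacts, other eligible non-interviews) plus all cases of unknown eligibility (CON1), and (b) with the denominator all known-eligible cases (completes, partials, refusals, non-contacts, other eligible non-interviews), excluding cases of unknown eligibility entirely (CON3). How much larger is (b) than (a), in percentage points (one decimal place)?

25.5

Top = 603 + 59 + 365 + 102 = 1129
Base = 603 + 59 + 365 + 345 + 102 + 736 = 2210
CON1 = 1129 / 2210 = 0.5109
Base = 603 + 59 + 365 + 345 + 102 = 1474
CON3 = 1129 / 1474 = 0.7659
Difference = 76.59 − 51.09 = 25.50 percentage points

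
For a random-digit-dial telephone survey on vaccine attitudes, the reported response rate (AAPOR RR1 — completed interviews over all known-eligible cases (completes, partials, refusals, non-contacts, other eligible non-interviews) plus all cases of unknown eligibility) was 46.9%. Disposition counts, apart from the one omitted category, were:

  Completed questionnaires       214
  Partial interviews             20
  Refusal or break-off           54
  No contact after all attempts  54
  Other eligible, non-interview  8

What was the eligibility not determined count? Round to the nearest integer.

RR1 = 214 / D = 0.469
D = 214 / 0.469 = 456.3
Other denominator terms total 350
eligibility not determined = 456.3 − 350 ≈ 106

106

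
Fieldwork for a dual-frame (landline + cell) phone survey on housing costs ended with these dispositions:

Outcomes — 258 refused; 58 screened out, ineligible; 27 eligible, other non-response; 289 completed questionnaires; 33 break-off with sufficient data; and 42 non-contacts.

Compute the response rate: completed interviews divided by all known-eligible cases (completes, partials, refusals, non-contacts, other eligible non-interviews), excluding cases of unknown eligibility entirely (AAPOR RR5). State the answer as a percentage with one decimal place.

44.5%

Numerator = 289
Denom = 289 + 33 + 258 + 42 + 27 = 649
RR5 = 289 / 649 = 0.4453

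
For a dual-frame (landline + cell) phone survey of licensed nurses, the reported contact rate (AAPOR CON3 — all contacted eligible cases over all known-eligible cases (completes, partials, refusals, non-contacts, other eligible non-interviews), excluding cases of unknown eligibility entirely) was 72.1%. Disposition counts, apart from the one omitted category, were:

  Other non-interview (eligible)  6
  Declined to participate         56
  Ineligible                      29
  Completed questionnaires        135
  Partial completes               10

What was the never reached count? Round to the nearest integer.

80

Num → 135 + 10 + 56 + 6 = 207
CON3 = 207 / D = 0.721
D = 207 / 0.721 = 287.1
Other denominator terms total 207
never reached = 287.1 − 207 ≈ 80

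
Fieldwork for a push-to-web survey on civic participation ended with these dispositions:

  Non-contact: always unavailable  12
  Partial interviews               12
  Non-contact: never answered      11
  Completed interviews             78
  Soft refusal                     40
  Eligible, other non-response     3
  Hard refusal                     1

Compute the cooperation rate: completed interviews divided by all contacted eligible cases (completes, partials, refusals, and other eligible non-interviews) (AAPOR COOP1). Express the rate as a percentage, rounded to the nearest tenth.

58.2%

Refused = 1 + 40 = 41
No answer / not reached = 11 + 12 = 23
Top = 78
Base = 78 + 12 + 41 + 3 = 134
COOP1 = 78 / 134 = 0.5821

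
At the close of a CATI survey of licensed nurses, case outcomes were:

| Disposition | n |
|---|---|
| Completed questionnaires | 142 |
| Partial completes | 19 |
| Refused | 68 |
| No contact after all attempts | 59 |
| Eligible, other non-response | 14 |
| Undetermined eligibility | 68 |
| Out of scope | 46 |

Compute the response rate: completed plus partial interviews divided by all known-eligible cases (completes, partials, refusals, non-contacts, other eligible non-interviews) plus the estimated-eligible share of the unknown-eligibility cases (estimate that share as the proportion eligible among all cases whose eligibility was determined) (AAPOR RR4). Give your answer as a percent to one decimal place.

44.6%

Top = 142 + 19 = 161
Known eligible = 142 + 19 + 68 + 59 + 14 = 302
e = 302 / (302 + 46) = 302 / 348 = 0.8678
Estimated eligible among unknowns = 0.8678 × 68 = 59.01
Denominator = 302 + 59.01 = 361.01
RR4 = 161 / 361.01 = 0.4460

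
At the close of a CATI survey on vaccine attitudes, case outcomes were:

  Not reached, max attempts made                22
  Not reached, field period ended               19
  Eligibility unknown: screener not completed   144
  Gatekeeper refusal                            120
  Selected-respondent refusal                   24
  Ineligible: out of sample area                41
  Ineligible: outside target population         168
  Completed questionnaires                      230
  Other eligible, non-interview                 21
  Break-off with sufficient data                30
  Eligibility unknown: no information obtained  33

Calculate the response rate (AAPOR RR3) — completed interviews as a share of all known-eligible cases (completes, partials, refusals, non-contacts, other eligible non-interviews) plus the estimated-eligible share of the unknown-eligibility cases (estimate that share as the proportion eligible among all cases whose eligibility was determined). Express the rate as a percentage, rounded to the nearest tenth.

39.1%

Declined to participate = 120 + 24 = 144
Non-contacts = 19 + 22 = 41
Undetermined eligibility = 144 + 33 = 177
Screened out, ineligible = 168 + 41 = 209
Top = 230
Determined eligible = 230 + 30 + 144 + 41 + 21 = 466
e = 466 / (466 + 209) = 466 / 675 = 0.6904
Eligible share of unknowns = 0.6904 × 177 = 122.20
Base = 466 + 122.20 = 588.20
RR3 = 230 / 588.20 = 0.3910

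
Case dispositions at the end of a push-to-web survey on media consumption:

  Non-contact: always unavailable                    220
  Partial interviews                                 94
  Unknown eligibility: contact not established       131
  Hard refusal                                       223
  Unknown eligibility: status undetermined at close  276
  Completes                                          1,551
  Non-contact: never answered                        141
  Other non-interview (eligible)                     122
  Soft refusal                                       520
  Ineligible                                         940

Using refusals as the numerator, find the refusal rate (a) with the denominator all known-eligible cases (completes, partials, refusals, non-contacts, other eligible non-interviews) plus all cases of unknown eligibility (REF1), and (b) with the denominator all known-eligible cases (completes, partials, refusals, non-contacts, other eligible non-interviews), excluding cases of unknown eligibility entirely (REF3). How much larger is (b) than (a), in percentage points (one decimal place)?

3.2

Refused = 223 + 520 = 743
Non-contacts = 141 + 220 = 361
Unknown if eligible = 131 + 276 = 407
Num = 743
Denominator = 1551 + 94 + 743 + 361 + 122 + 407 = 3278
REF1 = 743 / 3278 = 0.2267
Denominator = 1551 + 94 + 743 + 361 + 122 = 2871
REF3 = 743 / 2871 = 0.2588
Difference = 25.88 − 22.67 = 3.21 percentage points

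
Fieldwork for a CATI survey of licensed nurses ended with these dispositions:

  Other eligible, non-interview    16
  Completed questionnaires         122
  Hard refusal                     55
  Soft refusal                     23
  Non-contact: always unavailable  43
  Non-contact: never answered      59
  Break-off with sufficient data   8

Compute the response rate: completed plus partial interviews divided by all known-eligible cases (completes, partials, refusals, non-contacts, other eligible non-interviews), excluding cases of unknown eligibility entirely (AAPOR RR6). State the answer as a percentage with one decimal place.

Refused = 55 + 23 = 78
Never reached = 59 + 43 = 102
Numerator → 122 + 8 = 130
Base → 122 + 8 + 78 + 102 + 16 = 326
RR6 = 130 / 326 = 0.3988

39.9%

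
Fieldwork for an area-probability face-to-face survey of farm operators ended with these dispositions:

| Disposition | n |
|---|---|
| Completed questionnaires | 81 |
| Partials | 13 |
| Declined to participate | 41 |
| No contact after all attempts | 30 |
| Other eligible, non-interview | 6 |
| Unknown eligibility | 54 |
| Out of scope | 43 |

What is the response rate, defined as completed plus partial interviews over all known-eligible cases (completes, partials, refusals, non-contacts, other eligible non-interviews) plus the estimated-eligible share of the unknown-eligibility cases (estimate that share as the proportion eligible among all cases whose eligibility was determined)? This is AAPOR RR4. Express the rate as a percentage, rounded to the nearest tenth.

43.9%

Numerator = 81 + 13 = 94
Known eligible = 81 + 13 + 41 + 30 + 6 = 171
e = 171 / (171 + 43) = 171 / 214 = 0.7991
Eligible share of unknowns = 0.7991 × 54 = 43.15
Denom = 171 + 43.15 = 214.15
RR4 = 94 / 214.15 = 0.4389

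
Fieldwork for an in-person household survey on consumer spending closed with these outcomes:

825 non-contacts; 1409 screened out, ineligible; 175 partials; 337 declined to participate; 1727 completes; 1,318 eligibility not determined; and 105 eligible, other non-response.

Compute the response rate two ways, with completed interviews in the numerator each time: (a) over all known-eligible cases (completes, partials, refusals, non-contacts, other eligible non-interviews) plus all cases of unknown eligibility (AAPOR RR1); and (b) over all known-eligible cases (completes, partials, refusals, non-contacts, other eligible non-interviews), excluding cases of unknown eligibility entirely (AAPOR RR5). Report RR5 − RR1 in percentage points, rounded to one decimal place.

16.0

Numerator → 1727
Denom → 1727 + 175 + 337 + 825 + 105 + 1318 = 4487
RR1 = 1727 / 4487 = 0.3849
Denom → 1727 + 175 + 337 + 825 + 105 = 3169
RR5 = 1727 / 3169 = 0.5450
Difference = 54.50 − 38.49 = 16.01 percentage points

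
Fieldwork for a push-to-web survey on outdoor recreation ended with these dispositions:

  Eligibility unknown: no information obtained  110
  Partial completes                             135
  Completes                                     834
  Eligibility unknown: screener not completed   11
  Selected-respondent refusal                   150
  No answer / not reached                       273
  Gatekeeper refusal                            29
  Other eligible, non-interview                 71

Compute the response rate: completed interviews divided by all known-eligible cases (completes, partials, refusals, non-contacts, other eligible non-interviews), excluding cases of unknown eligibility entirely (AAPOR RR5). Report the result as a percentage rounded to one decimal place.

Refusals = 29 + 150 = 179
Eligibility not determined = 11 + 110 = 121
Top: 834
Base: 834 + 135 + 179 + 273 + 71 = 1492
RR5 = 834 / 1492 = 0.5590

55.9%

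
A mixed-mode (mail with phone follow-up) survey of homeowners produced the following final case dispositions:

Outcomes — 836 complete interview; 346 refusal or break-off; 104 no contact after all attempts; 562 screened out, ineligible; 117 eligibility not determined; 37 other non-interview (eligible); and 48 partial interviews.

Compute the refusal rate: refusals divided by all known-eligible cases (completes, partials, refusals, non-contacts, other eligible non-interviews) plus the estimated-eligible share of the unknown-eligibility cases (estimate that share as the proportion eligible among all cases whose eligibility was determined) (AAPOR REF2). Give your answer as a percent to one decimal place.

23.8%

Top = 346
Eligible (known) = 836 + 48 + 346 + 104 + 37 = 1371
e = 1371 / (1371 + 562) = 1371 / 1933 = 0.7093
Estimated eligible among unknowns = 0.7093 × 117 = 82.99
Denominator = 1371 + 82.99 = 1453.99
REF2 = 346 / 1453.99 = 0.2380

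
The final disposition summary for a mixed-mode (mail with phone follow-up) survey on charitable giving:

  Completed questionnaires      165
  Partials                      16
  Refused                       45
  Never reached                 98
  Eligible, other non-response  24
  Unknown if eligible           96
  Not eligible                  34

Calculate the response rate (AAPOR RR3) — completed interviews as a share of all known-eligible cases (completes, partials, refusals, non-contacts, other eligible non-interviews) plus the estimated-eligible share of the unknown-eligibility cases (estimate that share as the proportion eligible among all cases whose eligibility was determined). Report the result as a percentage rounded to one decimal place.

37.9%

Top = 165
Known eligible = 165 + 16 + 45 + 98 + 24 = 348
e = 348 / (348 + 34) = 348 / 382 = 0.9110
e × U = 0.9110 × 96 = 87.46
Denom = 348 + 87.46 = 435.46
RR3 = 165 / 435.46 = 0.3789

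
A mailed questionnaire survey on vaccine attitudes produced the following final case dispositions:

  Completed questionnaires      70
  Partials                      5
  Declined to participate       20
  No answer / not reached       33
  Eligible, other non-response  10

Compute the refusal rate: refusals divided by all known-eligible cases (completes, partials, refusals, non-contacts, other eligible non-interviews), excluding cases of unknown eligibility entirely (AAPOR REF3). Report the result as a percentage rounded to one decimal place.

14.5%

Num: 20
Denominator: 70 + 5 + 20 + 33 + 10 = 138
REF3 = 20 / 138 = 0.1449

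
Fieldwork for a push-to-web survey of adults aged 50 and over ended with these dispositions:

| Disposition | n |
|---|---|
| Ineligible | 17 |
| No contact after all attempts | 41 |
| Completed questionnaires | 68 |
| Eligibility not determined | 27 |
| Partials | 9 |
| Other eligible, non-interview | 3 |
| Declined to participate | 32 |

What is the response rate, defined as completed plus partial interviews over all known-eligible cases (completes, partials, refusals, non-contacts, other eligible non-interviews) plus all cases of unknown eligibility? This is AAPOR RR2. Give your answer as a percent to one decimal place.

Num → 68 + 9 = 77
Base → 68 + 9 + 32 + 41 + 3 + 27 = 180
RR2 = 77 / 180 = 0.4278

42.8%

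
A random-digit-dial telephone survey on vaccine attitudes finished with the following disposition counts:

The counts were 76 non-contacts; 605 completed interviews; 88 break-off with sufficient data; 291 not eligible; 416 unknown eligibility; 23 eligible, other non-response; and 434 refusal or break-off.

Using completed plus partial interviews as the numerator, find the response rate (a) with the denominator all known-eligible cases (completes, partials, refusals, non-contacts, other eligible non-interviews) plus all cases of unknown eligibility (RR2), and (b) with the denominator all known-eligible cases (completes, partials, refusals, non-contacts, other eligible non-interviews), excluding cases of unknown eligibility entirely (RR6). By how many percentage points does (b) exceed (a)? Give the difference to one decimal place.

Top → 605 + 88 = 693
Base → 605 + 88 + 434 + 76 + 23 + 416 = 1642
RR2 = 693 / 1642 = 0.4220
Base → 605 + 88 + 434 + 76 + 23 = 1226
RR6 = 693 / 1226 = 0.5653
Difference = 56.53 − 42.20 = 14.33 percentage points

14.3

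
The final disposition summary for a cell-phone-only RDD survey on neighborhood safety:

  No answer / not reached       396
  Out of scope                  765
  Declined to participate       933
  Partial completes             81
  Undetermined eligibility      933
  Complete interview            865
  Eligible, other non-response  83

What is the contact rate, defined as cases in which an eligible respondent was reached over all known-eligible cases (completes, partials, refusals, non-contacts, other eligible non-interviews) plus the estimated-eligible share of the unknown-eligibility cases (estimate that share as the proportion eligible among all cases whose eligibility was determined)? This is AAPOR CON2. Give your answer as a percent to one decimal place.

64.1%

Numerator: 865 + 81 + 933 + 83 = 1962
Known eligible: 865 + 81 + 933 + 396 + 83 = 2358
e = 2358 / (2358 + 765) = 2358 / 3123 = 0.7550
e × U: 0.7550 × 933 = 704.41
Denominator: 2358 + 704.41 = 3062.41
CON2 = 1962 / 3062.41 = 0.6407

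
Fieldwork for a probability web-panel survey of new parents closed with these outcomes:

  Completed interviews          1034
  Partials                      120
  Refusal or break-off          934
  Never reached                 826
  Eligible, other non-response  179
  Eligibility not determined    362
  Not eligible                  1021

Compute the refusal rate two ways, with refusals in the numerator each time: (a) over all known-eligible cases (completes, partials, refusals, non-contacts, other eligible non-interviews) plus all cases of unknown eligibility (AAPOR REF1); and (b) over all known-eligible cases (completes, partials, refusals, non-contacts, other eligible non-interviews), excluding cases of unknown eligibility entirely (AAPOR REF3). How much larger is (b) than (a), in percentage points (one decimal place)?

3.2

Top = 934
Base = 1034 + 120 + 934 + 826 + 179 + 362 = 3455
REF1 = 934 / 3455 = 0.2703
Base = 1034 + 120 + 934 + 826 + 179 = 3093
REF3 = 934 / 3093 = 0.3020
Difference = 30.20 − 27.03 = 3.17 percentage points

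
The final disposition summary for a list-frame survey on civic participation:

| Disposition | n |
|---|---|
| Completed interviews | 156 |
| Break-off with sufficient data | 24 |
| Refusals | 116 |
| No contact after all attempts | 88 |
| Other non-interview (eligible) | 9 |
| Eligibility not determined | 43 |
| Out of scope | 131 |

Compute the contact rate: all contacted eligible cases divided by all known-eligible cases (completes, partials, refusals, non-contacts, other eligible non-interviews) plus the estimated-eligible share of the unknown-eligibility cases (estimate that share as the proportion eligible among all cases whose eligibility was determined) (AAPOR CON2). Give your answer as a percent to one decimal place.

Top: 156 + 24 + 116 + 9 = 305
Eligible (known): 156 + 24 + 116 + 88 + 9 = 393
e = 393 / (393 + 131) = 393 / 524 = 0.7500
Eligible share of unknowns: 0.7500 × 43 = 32.25
Denom: 393 + 32.25 = 425.25
CON2 = 305 / 425.25 = 0.7172

71.7%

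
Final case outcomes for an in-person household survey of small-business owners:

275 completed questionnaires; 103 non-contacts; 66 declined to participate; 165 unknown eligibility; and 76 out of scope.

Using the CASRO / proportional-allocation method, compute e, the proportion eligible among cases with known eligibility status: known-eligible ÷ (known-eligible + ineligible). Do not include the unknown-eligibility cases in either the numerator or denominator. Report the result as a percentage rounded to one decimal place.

Eligible (known) → 275 + 66 + 103 = 444
e = 444 / (444 + 76) = 444 / 520 = 0.8538

85.4%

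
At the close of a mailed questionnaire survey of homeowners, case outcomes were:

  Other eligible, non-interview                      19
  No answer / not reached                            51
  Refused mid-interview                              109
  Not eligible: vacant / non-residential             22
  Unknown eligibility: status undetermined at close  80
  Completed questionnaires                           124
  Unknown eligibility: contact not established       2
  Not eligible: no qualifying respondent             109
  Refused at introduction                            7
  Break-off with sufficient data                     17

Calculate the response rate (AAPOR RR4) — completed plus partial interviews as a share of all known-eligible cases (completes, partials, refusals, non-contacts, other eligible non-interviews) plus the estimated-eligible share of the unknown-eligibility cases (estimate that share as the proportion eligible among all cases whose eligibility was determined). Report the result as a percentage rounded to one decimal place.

Refusals = 7 + 109 = 116
Unknown if eligible = 2 + 80 = 82
Not eligible = 109 + 22 = 131
Numerator: 124 + 17 = 141
Determined eligible: 124 + 17 + 116 + 51 + 19 = 327
e = 327 / (327 + 131) = 327 / 458 = 0.7140
e × U: 0.7140 × 82 = 58.55
Base: 327 + 58.55 = 385.55
RR4 = 141 / 385.55 = 0.3657

36.6%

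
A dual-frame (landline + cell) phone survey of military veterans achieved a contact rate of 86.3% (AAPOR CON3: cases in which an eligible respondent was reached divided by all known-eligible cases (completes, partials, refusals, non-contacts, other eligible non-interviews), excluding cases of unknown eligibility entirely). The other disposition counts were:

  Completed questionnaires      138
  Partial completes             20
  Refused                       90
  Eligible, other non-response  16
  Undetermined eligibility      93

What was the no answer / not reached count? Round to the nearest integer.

42

Numerator: 138 + 20 + 90 + 16 = 264
CON3 = 264 / D = 0.863
D = 264 / 0.863 = 305.9
Rest of base = 264
no answer / not reached = 305.9 − 264 ≈ 42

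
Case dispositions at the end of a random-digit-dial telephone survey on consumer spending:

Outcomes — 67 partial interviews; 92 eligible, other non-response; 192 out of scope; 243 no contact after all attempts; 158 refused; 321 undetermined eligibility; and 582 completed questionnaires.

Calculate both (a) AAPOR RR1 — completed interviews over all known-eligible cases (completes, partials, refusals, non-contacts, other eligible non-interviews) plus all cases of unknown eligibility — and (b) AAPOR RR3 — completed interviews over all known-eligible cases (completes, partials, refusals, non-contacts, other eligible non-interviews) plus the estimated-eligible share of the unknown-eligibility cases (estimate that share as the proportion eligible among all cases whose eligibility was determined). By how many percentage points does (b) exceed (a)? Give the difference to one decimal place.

Numerator: 582
Denom: 582 + 67 + 158 + 243 + 92 + 321 = 1463
RR1 = 582 / 1463 = 0.3978
Eligible (known): 582 + 67 + 158 + 243 + 92 = 1142
e = 1142 / (1142 + 192) = 1142 / 1334 = 0.8561
Estimated eligible among unknowns: 0.8561 × 321 = 274.81
Denom: 1142 + 274.81 = 1416.81
RR3 = 582 / 1416.81 = 0.4108
Difference = 41.08 − 39.78 = 1.30 percentage points

1.3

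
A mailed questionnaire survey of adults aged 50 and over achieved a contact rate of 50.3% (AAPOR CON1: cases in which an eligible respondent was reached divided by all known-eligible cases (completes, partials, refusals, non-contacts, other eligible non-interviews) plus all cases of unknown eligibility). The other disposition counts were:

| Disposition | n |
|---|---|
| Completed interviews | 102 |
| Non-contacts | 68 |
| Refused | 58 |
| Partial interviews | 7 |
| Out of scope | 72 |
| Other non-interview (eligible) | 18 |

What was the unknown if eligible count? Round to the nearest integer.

115

Num = 102 + 7 + 58 + 18 = 185
CON1 = 185 / D = 0.503
D = 185 / 0.503 = 367.8
Other denominator terms total 253
unknown if eligible = 367.8 − 253 ≈ 115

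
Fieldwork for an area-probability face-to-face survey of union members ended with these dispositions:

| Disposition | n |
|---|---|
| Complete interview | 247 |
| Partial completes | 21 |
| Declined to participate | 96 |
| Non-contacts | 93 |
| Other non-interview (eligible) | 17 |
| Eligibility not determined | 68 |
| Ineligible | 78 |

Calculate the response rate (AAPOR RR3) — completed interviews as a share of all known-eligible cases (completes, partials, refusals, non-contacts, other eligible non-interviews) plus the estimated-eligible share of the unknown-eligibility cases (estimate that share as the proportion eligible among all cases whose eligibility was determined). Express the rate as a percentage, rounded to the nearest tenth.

Numerator = 247
Eligible (known) = 247 + 21 + 96 + 93 + 17 = 474
e = 474 / (474 + 78) = 474 / 552 = 0.8587
Estimated eligible among unknowns = 0.8587 × 68 = 58.39
Denominator = 474 + 58.39 = 532.39
RR3 = 247 / 532.39 = 0.4639

46.4%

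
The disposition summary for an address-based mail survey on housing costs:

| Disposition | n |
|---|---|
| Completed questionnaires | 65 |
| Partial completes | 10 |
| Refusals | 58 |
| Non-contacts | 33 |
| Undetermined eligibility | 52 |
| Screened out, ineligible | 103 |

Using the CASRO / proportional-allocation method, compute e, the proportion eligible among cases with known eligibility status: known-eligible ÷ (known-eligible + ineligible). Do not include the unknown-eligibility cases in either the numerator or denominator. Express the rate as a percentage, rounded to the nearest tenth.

Known eligible = 65 + 10 + 58 + 33 = 166
e = 166 / (166 + 103) = 166 / 269 = 0.6171

61.7%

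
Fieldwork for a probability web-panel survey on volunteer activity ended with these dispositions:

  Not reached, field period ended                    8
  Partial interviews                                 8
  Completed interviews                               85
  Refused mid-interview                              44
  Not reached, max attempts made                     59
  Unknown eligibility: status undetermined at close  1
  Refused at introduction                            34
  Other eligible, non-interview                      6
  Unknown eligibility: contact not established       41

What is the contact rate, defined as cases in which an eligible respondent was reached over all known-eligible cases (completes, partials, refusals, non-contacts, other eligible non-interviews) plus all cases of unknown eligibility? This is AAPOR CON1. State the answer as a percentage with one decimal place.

Refused = 34 + 44 = 78
Never reached = 8 + 59 = 67
Unknown if eligible = 41 + 1 = 42
Num: 85 + 8 + 78 + 6 = 177
Denominator: 85 + 8 + 78 + 67 + 6 + 42 = 286
CON1 = 177 / 286 = 0.6189

61.9%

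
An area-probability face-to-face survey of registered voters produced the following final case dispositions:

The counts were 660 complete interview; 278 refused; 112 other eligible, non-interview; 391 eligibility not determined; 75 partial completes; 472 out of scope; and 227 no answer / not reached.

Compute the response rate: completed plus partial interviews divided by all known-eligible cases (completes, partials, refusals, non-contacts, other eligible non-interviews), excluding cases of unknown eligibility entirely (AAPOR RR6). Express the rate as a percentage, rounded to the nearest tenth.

54.4%

Top = 660 + 75 = 735
Denominator = 660 + 75 + 278 + 227 + 112 = 1352
RR6 = 735 / 1352 = 0.5436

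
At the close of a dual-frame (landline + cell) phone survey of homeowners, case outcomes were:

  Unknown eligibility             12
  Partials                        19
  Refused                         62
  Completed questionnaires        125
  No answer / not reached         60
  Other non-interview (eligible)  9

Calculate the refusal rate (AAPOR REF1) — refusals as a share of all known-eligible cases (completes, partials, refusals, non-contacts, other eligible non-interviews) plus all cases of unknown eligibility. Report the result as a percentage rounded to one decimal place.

21.6%

Num → 62
Denom → 125 + 19 + 62 + 60 + 9 + 12 = 287
REF1 = 62 / 287 = 0.2160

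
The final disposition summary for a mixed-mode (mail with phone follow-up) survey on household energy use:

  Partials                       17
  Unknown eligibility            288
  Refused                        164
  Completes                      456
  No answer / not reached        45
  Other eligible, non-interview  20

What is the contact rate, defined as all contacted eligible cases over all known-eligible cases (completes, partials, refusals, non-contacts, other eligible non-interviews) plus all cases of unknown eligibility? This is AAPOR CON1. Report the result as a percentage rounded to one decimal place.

66.4%

Numerator: 456 + 17 + 164 + 20 = 657
Denominator: 456 + 17 + 164 + 45 + 20 + 288 = 990
CON1 = 657 / 990 = 0.6636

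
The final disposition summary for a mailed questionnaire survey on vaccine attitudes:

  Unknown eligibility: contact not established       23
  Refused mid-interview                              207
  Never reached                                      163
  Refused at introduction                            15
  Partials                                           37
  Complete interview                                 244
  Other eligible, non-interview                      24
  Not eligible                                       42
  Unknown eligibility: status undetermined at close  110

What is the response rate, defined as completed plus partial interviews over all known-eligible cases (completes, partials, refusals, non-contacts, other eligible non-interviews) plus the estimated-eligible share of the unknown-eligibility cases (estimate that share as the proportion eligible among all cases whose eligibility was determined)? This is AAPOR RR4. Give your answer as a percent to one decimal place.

34.5%

Refusal or break-off = 15 + 207 = 222
Undetermined eligibility = 23 + 110 = 133
Num → 244 + 37 = 281
Known eligible → 244 + 37 + 222 + 163 + 24 = 690
e = 690 / (690 + 42) = 690 / 732 = 0.9426
Eligible share of unknowns → 0.9426 × 133 = 125.37
Base → 690 + 125.37 = 815.37
RR4 = 281 / 815.37 = 0.3446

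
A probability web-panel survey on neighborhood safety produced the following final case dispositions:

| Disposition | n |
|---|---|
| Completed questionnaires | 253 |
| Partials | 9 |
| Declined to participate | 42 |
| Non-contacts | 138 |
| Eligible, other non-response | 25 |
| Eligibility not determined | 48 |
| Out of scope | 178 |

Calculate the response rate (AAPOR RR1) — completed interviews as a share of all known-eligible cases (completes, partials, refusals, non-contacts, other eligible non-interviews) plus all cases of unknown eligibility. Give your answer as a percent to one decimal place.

49.1%

Numerator → 253
Denom → 253 + 9 + 42 + 138 + 25 + 48 = 515
RR1 = 253 / 515 = 0.4913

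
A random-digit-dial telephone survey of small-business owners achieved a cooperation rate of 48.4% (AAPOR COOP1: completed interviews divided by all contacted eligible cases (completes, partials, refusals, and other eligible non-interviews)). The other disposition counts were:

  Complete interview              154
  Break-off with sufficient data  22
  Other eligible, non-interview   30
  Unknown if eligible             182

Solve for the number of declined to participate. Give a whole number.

112

COOP1 = 154 / D = 0.484
D = 154 / 0.484 = 318.2
Remaining denominator categories sum to 206
declined to participate = 318.2 − 206 ≈ 112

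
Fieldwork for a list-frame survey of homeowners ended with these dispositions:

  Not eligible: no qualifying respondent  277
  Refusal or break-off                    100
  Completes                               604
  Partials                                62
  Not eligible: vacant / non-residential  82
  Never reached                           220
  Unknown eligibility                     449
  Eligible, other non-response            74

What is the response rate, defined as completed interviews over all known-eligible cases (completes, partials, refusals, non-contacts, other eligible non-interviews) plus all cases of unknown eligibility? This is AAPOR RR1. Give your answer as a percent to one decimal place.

Not eligible = 277 + 82 = 359
Num = 604
Denom = 604 + 62 + 100 + 220 + 74 + 449 = 1509
RR1 = 604 / 1509 = 0.4003

40.0%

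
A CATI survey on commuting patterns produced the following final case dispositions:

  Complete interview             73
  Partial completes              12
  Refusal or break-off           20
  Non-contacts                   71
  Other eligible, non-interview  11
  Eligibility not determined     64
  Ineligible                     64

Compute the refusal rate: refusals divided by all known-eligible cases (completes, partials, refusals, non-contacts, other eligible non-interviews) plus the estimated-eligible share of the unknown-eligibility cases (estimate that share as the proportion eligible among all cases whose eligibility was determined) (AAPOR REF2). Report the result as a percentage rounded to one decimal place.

Top: 20
Eligible (known): 73 + 12 + 20 + 71 + 11 = 187
e = 187 / (187 + 64) = 187 / 251 = 0.7450
Estimated eligible among unknowns: 0.7450 × 64 = 47.68
Denominator: 187 + 47.68 = 234.68
REF2 = 20 / 234.68 = 0.0852

8.5%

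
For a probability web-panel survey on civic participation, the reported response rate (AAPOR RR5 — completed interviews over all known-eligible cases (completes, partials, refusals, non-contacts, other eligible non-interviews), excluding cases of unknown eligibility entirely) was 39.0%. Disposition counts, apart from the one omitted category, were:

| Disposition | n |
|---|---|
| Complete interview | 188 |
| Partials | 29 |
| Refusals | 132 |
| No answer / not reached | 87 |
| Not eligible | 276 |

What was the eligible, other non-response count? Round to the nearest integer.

RR5 = 188 / D = 0.390
D = 188 / 0.390 = 482.1
Other denominator terms total 436
eligible, other non-response = 482.1 − 436 ≈ 46

46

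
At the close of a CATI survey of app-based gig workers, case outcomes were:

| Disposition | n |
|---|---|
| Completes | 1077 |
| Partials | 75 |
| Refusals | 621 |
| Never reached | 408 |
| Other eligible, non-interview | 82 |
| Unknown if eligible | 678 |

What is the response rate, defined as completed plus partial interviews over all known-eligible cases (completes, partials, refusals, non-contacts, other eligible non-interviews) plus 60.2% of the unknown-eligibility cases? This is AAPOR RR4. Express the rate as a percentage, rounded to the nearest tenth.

43.1%

Numerator → 1077 + 75 = 1152
Eligible (known) → 1077 + 75 + 621 + 408 + 82 = 2263
Eligible share of unknowns → 0.6020 × 678 = 408.16
Denominator → 2263 + 408.16 = 2671.16
RR4 = 1152 / 2671.16 = 0.4313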